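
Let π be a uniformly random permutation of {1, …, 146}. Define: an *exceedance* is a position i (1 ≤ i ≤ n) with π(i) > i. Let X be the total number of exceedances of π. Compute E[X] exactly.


Write X = Σ_{i=1}^{146} X_i, where X_i = 1_{π(i) > i}.
For each fixed i, π(i) is uniform over {1, …, 146} (marginal of a uniform permutation), so P[π(i) > i] = (n − i)/n. Summing: Σ_{i=1}^{146} (n − i)/n = (0 + 1 + … + 145)/146 = 146(146 − 1)/(2·146) = (146 − 1)/2.
Hence E[X] = Σ_{i=1}^{146} (146 − i)/146 = 145/2 ≈ 72.500000.

E[X] = 145/2 = 72.500000.


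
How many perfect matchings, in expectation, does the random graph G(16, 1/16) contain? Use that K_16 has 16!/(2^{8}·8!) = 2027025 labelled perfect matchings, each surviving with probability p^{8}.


K_16 has 16!/(2^{8}·8!) = 2027025 labelled perfect matchings.
For each such perfect matching H, let X_H = 1 if all 8 edges of H are present in G. Then P[X_H = 1] = p^{8} = (1/16)^{8} = 1/4294967296.
Summing the indicators: E[X] = Σ_H E[X_H] = 2027025 · p^{8} = 2027025 · 1/4294967296 = 2027025/4294967296.
Numerically: E[X] ≈ 0.000471954.

E[X] = 2027025 · (1/16)^{8} = 2027025/4294967296 ≈ 0.000471954.


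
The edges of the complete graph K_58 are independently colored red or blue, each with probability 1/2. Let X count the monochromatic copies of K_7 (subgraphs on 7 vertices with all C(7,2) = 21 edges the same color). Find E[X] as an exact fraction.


Let X = Σ_S X_S over the C(58, 7) = 300674088 subsets S of size 7, where X_S = 1 if the K_7 on S is monochromatic.
For a fixed S, the K_7 on S has C(7, 2) = 21 edges. P[all 21 edges red] = (1/2)^21, and likewise for blue, so P[monochromatic] = 2·(1/2)^21 = 2^{1 − 21} = 1/1048576.
By linearity: E[X] = C(58, 7) · 2^{1 − 21} = 300674088 · 1/1048576 = 37584261/131072.
Numerically: E[X] ≈ 286.7452.

E[X] = C(58,7)·2^(1−C(7,2)) = 37584261/131072 ≈ 286.7452.


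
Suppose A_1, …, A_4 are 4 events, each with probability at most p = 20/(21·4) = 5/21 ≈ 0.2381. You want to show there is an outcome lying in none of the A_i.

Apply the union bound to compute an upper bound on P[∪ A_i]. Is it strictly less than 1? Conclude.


Union bound: P[∪_{i=1}^{4} A_i] ≤ Σ_i P[A_i] ≤ 4·p = 4·(5/21) = 20/21.
Numerically: 20/21 ≈ 0.9524.
Is 20/21 < 1? YES.
Since P[∪ A_i] ≤ 20/21 < 1, the complement has P[∩ A_i^c] ≥ 1 − 20/21 = 1/21 > 0, so some outcome avoids every A_i.

4·p = 20/21 ≈ 0.9524; existence CERTIFIED by the union bound.


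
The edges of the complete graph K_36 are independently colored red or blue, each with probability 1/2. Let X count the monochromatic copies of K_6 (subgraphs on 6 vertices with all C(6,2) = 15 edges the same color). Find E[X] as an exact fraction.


Let X = Σ_S X_S over the C(36, 6) = 1947792 subsets S of size 6, where X_S = 1 if the K_6 on S is monochromatic.
For a fixed S, the K_6 on S has C(6, 2) = 15 edges. P[all 15 edges red] = (1/2)^15, and likewise for blue, so P[monochromatic] = 2·(1/2)^15 = 2^{1 − 15} = 1/16384.
By linearity: E[X] = C(36, 6) · 2^{1 − 15} = 1947792 · 1/16384 = 121737/1024.
Numerically: E[X] ≈ 118.883789.

E[X] = C(36,6)·2^(1−C(6,2)) = 121737/1024 ≈ 118.883789.


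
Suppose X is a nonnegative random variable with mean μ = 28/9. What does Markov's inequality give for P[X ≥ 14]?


μ = E[X] = 28/9, a = 14.
Markov: P[X ≥ 14] ≤ μ/a = (28/9)/14 = 2/9.
Numerically: ≈ 0.22222.
(Since a = 14 > μ = 3.11111, the bound 2/9 is < 1 and informative.)

P[X ≥ 14] ≤ 2/9 ≈ 0.22222.


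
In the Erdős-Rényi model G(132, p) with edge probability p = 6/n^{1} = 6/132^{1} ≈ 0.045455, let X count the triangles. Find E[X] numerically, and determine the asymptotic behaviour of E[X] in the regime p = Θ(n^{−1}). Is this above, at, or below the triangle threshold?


Number of potential triangles: C(132, 3) = 374660.
Each occurs with probability p³ ≈ (0.045455)³ ≈ 9.3914350e-05.
By linearity: E[X] = C(132, 3)·p³ ≈ 374660 · 9.3914350e-05 ≈ 35.18595.
Here α = 1, so p = 6/n is exactly at the triangle threshold p ~ 1/n. Asymptotically E[X] → c³/6 = 6³/6 = 36 ≈ 36.00000, a bounded constant. In this regime the triangle count is asymptotically Poisson(c³/6).

E[X] ≈ 35.18595; in regime p = Θ(1/n^{1}) E[X] stays bounded (at the triangle threshold p ~ 1/n).


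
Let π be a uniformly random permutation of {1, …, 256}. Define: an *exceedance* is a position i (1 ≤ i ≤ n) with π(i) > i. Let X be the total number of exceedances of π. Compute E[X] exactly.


Write X = Σ_{i=1}^{256} X_i, where X_i = 1_{π(i) > i}.
For each fixed i, π(i) is uniform over {1, …, 256} (marginal of a uniform permutation), so P[π(i) > i] = (n − i)/n. Summing: Σ_{i=1}^{256} (n − i)/n = (0 + 1 + … + 255)/256 = 256(256 − 1)/(2·256) = (256 − 1)/2.
Hence E[X] = Σ_{i=1}^{256} (256 − i)/256 = 255/2 ≈ 127.500000.

E[X] = 255/2 = 127.500000.


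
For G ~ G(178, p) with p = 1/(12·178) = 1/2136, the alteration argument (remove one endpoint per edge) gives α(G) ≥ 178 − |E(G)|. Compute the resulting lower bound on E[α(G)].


E[|E(G)|] = C(178, 2)·p = 15753 · (1/2136) = 59/8.
E[α(G)] ≥ n − E[|E(G)|] = 178 − 59/8 = 1365/8.
Numerically: ≈ 170.6250.
(This is only a lower bound; the true E[α(G)] may be larger.)

E[α(G)] ≥ 1365/8 ≈ 170.6250.


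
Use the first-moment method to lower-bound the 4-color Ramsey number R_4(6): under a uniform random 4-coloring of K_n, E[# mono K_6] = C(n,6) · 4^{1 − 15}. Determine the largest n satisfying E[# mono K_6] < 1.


We need C(n, 6) · 4^{1 − 15} < 1, i.e. C(n, 6) < 4^{15 − 1} = 268435456.
Check values of n near the boundary:
  n = 75: C(75, 6) = 201359550; 201359550 < 268435456? YES
  n = 76: C(76, 6) = 218618940; 218618940 < 268435456? YES
  n = 77: C(77, 6) = 237093780; 237093780 < 268435456? YES
  n = 78: C(78, 6) = 256851595; 256851595 < 268435456? YES
  n = 79: C(79, 6) = 277962685; 277962685 < 268435456? NO
  n = 80: C(80, 6) = 300500200; 300500200 < 268435456? NO
The largest n with C(n, 6) < 268435456 is n = 78 (where E[X] = 256851595/268435456 ≈ 0.957). Hence R_4(6) > 78, i.e. R_4(6) ≥ 79.

Largest n = 78; hence R_4(6) > 78.


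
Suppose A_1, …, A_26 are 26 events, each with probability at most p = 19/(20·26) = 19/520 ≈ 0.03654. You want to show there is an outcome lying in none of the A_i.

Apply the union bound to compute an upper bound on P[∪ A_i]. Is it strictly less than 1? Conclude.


Union bound: P[∪_{i=1}^{26} A_i] ≤ Σ_i P[A_i] ≤ 26·p = 26·(19/520) = 19/20.
Numerically: 19/20 ≈ 0.95000.
Is 19/20 < 1? YES.
Since P[∪ A_i] ≤ 19/20 < 1, the complement has P[∩ A_i^c] ≥ 1 − 19/20 = 1/20 > 0, so some outcome avoids every A_i.

26·p = 19/20 ≈ 0.95000; existence CERTIFIED by the union bound.


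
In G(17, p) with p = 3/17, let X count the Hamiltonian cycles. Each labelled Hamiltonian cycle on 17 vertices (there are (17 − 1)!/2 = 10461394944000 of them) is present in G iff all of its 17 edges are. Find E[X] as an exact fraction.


K_17 has (17 − 1)!/2 = 10461394944000 labelled Hamiltonian cycles.
For each such Hamiltonian cycle H, let X_H = 1 if all 17 edges of H are present in G. Then P[X_H = 1] = p^{17} = (3/17)^{17} = 129140163/827240261886336764177.
Summing the indicators: E[X] = Σ_H E[X_H] = 10461394944000 · p^{17} = 10461394944000 · 129140163/827240261886336764177 = 1350986248275535872000/827240261886336764177.
Numerically: E[X] ≈ 1.63.

E[X] = 10461394944000 · (3/17)^{17} = 1350986248275535872000/827240261886336764177 ≈ 1.63.


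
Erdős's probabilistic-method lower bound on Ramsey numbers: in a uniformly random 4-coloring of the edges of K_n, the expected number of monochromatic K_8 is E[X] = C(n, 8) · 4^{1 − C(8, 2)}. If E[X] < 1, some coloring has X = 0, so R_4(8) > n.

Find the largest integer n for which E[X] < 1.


We need C(n, 8) · 4^{1 − 28} < 1, i.e. C(n, 8) < 4^{28 − 1} = 18014398509481984.
Check values of n near the boundary:
  n = 405: C(405, 8) = 16745853821188050; 16745853821188050 < 18014398509481984? YES
  n = 406: C(406, 8) = 17082453897995850; 17082453897995850 < 18014398509481984? YES
  n = 407: C(407, 8) = 17424959239309050; 17424959239309050 < 18014398509481984? YES
  n = 408: C(408, 8) = 17773458424095231; 17773458424095231 < 18014398509481984? YES
  n = 409: C(409, 8) = 18128041135797879; 18128041135797879 < 18014398509481984? NO
  n = 410: C(410, 8) = 18488798173326195; 18488798173326195 < 18014398509481984? NO
  n = 411: C(411, 8) = 18855821462126715; 18855821462126715 < 18014398509481984? NO
The largest n with C(n, 8) < 18014398509481984 is n = 408 (where E[X] = 17773458424095231/18014398509481984 ≈ 0.9866). Hence R_4(8) > 408, i.e. R_4(8) ≥ 409.

Largest n = 408; hence R_4(8) > 408.


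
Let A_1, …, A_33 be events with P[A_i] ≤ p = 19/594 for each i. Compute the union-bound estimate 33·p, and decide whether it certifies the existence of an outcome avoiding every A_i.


Union bound: P[∪_{i=1}^{33} A_i] ≤ Σ_i P[A_i] ≤ 33·p = 33·(19/594) = 19/18.
Numerically: 19/18 ≈ 1.0555556.
Is 19/18 < 1? NO.
Since the bound 19/18 is ≥ 1, the union bound is uninformative here; it does NOT by itself certify existence.

33·p = 19/18 ≈ 1.0555556; existence NOT certified by the union bound.


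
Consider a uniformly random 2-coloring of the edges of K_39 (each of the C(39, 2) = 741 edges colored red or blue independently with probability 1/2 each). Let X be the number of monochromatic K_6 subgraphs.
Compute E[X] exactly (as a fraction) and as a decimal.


Let X = Σ_S X_S over the C(39, 6) = 3262623 subsets S of size 6, where X_S = 1 if the K_6 on S is monochromatic.
For a fixed S, the K_6 on S has C(6, 2) = 15 edges. P[all 15 edges red] = (1/2)^15, and likewise for blue, so P[monochromatic] = 2·(1/2)^15 = 2^{1 − 15} = 1/16384.
By linearity: E[X] = C(39, 6) · 2^{1 − 15} = 3262623 · 1/16384 = 3262623/16384.
Numerically: E[X] ≈ 199.135.

E[X] = C(39,6)·2^(1−C(6,2)) = 3262623/16384 ≈ 199.135.


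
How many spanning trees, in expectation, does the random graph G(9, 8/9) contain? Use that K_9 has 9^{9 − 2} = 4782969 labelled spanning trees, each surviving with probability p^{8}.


K_9 has 9^{9 − 2} = 4782969 labelled spanning trees.
For each such spanning tree H, let X_H = 1 if all 8 edges of H are present in G. Then P[X_H = 1] = p^{8} = (8/9)^{8} = 16777216/43046721.
By linearity: E[X] = Σ_H E[X_H] = 4782969 · p^{8} = 4782969 · 16777216/43046721 = 16777216/9.
Numerically: E[X] ≈ 1.8641e+06.

E[X] = 4782969 · (8/9)^{8} = 16777216/9 ≈ 1.8641e+06.


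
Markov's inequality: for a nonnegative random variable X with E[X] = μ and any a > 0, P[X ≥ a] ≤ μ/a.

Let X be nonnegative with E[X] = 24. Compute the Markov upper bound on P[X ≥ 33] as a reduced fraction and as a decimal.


μ = E[X] = 24, a = 33.
Markov: P[X ≥ 33] ≤ μ/a = (24)/33 = 8/11.
Numerically: ≈ 0.72727.
(Since a = 33 > μ = 24.00000, the bound 8/11 is < 1 and informative.)

P[X ≥ 33] ≤ 8/11 ≈ 0.72727.


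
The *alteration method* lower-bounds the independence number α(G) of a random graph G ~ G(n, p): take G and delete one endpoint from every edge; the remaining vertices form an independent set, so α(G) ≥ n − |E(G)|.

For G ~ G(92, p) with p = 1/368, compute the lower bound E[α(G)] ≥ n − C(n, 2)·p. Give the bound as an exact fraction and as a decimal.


E[|E(G)|] = C(92, 2)·p = 4186 · (1/368) = 91/8.
E[α(G)] ≥ n − E[|E(G)|] = 92 − 91/8 = 645/8.
Numerically: ≈ 80.625.
(This is only a lower bound; the true E[α(G)] may be larger.)

E[α(G)] ≥ 645/8 ≈ 80.625.


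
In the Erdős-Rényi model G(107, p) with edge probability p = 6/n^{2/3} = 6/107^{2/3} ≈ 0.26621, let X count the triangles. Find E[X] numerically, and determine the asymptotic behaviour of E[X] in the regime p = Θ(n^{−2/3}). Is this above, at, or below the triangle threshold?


Number of potential triangles: C(107, 3) = 198485.
Each occurs with probability p³ ≈ (0.26621)³ ≈ 1.8866277e-02.
By linearity: E[X] = C(107, 3)·p³ ≈ 198485 · 1.8866277e-02 ≈ 3744.67290.
Since α = 2/3 < 1, p = c/n^{2/3} ≫ 1/n is above the triangle threshold p ~ 1/n. Asymptotically E[X] ~ (c³/6)·n^{3(1−α)} = (6³/6)·n^{1} → ∞; triangles are abundant w.h.p.

E[X] ≈ 3744.67290; in regime p = Θ(1/n^{2/3}) E[X] diverges (above the triangle threshold p ~ 1/n).


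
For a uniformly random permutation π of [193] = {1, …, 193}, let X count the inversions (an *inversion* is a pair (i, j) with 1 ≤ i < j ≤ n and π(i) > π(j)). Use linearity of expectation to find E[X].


Write X = Σ X_I over the C(193, 2) = 18528 pairs i < j, with X_I the indicator of one inversion.
There are 18528 indicators.
For each fixed pair i < j, the values π(i) and π(j) are two distinct elements of {1, …, 193} in uniformly random order; by symmetry P[π(i) > π(j)] = 1/2.
By linearity: E[X] = 18528 · (1/2) = C(193, 2) · (1/2) = 18528/2 = 9264 ≈ 9264.00000.

E[X] = 9264 = 9264.00000.


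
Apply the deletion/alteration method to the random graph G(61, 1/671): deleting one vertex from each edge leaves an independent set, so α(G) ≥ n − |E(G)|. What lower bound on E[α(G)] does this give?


E[|E(G)|] = C(61, 2)·p = 1830 · (1/671) = 30/11.
E[α(G)] ≥ n − E[|E(G)|] = 61 − 30/11 = 641/11.
Numerically: ≈ 58.273.
(This is only a lower bound; the true E[α(G)] may be larger.)

E[α(G)] ≥ 641/11 ≈ 58.273.


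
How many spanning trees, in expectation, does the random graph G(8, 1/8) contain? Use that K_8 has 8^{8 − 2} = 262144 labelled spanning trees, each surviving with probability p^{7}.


K_8 has 8^{8 − 2} = 262144 labelled spanning trees.
For each such spanning tree H, let X_H = 1 if all 7 edges of H are present in G. Then P[X_H = 1] = p^{7} = (1/8)^{7} = 1/2097152.
Summing the indicators: E[X] = Σ_H E[X_H] = 262144 · p^{7} = 262144 · 1/2097152 = 1/8.
Numerically: E[X] ≈ 0.125.

E[X] = 262144 · (1/8)^{7} = 1/8 ≈ 0.125.


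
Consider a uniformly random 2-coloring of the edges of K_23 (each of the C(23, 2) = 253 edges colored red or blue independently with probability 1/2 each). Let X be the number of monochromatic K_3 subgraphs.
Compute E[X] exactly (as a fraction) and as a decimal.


Let X = Σ_S X_S over the C(23, 3) = 1771 subsets S of size 3, where X_S = 1 if the K_3 on S is monochromatic.
For a fixed S, the K_3 on S has C(3, 2) = 3 edges. P[all 3 edges red] = (1/2)^3, and likewise for blue, so P[monochromatic] = 2·(1/2)^3 = 2^{1 − 3} = 1/4.
By linearity: E[X] = C(23, 3) · 2^{1 − 3} = 1771 · 1/4 = 1771/4.
Numerically: E[X] ≈ 442.750000.

E[X] = C(23,3)·2^(1−C(3,2)) = 1771/4 ≈ 442.750000.


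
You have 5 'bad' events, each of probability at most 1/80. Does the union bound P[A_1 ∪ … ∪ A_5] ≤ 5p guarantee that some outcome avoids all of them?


Union bound: P[∪_{i=1}^{5} A_i] ≤ Σ_i P[A_i] ≤ 5·p = 5·(1/80) = 1/16.
Numerically: 1/16 ≈ 0.062.
Is 1/16 < 1? YES.
Since P[∪ A_i] ≤ 1/16 < 1, the complement has P[∩ A_i^c] ≥ 1 − 1/16 = 15/16 > 0, so some outcome avoids every A_i.

5·p = 1/16 ≈ 0.062; existence CERTIFIED by the union bound.


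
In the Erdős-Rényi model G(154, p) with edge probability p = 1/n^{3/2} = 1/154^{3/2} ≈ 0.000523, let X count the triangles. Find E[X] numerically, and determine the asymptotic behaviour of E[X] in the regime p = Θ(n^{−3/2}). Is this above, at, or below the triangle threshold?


Number of potential triangles: C(154, 3) = 596904.
Each occurs with probability p³ ≈ (0.000523)³ ≈ 1.43270e-10.
By linearity: E[X] = C(154, 3)·p³ ≈ 596904 · 1.43270e-10 ≈ 0.000.
Since α = 3/2 > 1, p = c/n^{3/2} = o(1/n) is below the triangle threshold p ~ 1/n. Asymptotically E[X] ~ (c³/6)·n^{3(1−α)} = (1³/6)·n^{-1.5} → 0, so by Markov's inequality G has no triangles w.h.p.

E[X] ≈ 0.000; in regime p = Θ(1/n^{3/2}) E[X] tends to 0 (below the triangle threshold p ~ 1/n).


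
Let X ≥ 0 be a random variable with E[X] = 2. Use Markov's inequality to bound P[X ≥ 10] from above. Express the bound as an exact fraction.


μ = E[X] = 2, a = 10.
Markov: P[X ≥ 10] ≤ μ/a = (2)/10 = 1/5.
Numerically: ≈ 0.200.
(Since a = 10 > μ = 2.000, the bound 1/5 is < 1 and informative.)

P[X ≥ 10] ≤ 1/5 ≈ 0.200.


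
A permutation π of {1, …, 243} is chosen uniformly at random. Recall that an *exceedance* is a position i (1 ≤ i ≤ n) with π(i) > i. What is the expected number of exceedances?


Write X = Σ_{i=1}^{243} X_i, where X_i = 1_{π(i) > i}.
For each fixed i, π(i) is uniform over {1, …, 243} (marginal of a uniform permutation), so P[π(i) > i] = (n − i)/n. Summing: Σ_{i=1}^{243} (n − i)/n = (0 + 1 + … + 242)/243 = 243(243 − 1)/(2·243) = (243 − 1)/2.
Hence E[X] = Σ_{i=1}^{243} (243 − i)/243 = 121 ≈ 121.000.

E[X] = 121 = 121.000.


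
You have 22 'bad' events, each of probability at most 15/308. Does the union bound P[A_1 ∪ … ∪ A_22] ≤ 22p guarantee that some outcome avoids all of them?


Union bound: P[∪_{i=1}^{22} A_i] ≤ Σ_i P[A_i] ≤ 22·p = 22·(15/308) = 15/14.
Numerically: 15/14 ≈ 1.071.
Is 15/14 < 1? NO.
Since the bound 15/14 is ≥ 1, the union bound is uninformative here; it does NOT by itself certify existence.

22·p = 15/14 ≈ 1.071; existence NOT certified by the union bound.


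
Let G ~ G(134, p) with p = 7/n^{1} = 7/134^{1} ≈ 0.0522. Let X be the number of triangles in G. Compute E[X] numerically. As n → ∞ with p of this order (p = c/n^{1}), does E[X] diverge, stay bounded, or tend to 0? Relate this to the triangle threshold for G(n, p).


Number of potential triangles: C(134, 3) = 392084.
Each occurs with probability p³ ≈ (0.0522)³ ≈ 1.42554e-04.
By linearity: E[X] = C(134, 3)·p³ ≈ 392084 · 1.42554e-04 ≈ 55.893.
Here α = 1, so p = 7/n is exactly at the triangle threshold p ~ 1/n. Asymptotically E[X] → c³/6 = 7³/6 = 343/6 ≈ 57.167, a bounded constant. In this regime the triangle count is asymptotically Poisson(c³/6).

E[X] ≈ 55.893; in regime p = Θ(1/n^{1}) E[X] stays bounded (at the triangle threshold p ~ 1/n).


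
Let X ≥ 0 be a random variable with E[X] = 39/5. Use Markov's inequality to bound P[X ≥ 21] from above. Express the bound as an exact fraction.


μ = E[X] = 39/5, a = 21.
Markov: P[X ≥ 21] ≤ μ/a = (39/5)/21 = 13/35.
Numerically: ≈ 0.371429.
(Since a = 21 > μ = 7.800000, the bound 13/35 is < 1 and informative.)

P[X ≥ 21] ≤ 13/35 ≈ 0.371429.


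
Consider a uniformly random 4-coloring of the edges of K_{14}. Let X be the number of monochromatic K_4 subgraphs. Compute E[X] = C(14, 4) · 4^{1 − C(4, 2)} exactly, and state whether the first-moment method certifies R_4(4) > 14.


E[X] = C(14, 4) · 4^{1 − 6} = 1001 · 4^{−5} = 1001/1024.
As a reduced fraction: E[X] = 1001/1024 ≈ 0.9775.
Is E[X] < 1? YES.
Since E[X] < 1, there exists a 4-coloring of K_{14} with no monochromatic K_4; hence R_4(4) > 14.

E[X] = 1001/1024 ≈ 0.9775; E[X] < 1, so R_4(4) > 14.


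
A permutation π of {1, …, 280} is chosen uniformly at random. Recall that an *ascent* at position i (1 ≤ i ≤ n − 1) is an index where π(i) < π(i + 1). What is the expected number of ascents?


Write X = Σ X_I over i = 1, …, 279, with X_I the indicator of one ascent.
There are 279 indicators.
For each fixed i, the pair (π(i), π(i+1)) is a uniformly random ordered pair of distinct values from {1, …, 280}; by symmetry P[π(i) < π(i+1)] = 1/2.
By linearity: E[X] = 279 · (1/2) = (280 − 1) · (1/2) = 279/2 ≈ 139.50000.

E[X] = 279/2 = 139.50000.


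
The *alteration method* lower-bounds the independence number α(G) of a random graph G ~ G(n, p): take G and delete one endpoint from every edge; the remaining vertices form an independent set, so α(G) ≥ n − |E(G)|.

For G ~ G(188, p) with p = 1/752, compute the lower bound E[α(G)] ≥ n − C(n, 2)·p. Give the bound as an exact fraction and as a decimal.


E[|E(G)|] = C(188, 2)·p = 17578 · (1/752) = 187/8.
E[α(G)] ≥ n − E[|E(G)|] = 188 − 187/8 = 1317/8.
Numerically: ≈ 164.6250.
(This is only a lower bound; the true E[α(G)] may be larger.)

E[α(G)] ≥ 1317/8 ≈ 164.6250.


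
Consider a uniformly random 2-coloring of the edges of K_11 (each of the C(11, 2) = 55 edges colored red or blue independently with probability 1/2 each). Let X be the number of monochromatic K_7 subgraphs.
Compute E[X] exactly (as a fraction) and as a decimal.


Let X = Σ_S X_S over the C(11, 7) = 330 subsets S of size 7, where X_S = 1 if the K_7 on S is monochromatic.
For a fixed S, the K_7 on S has C(7, 2) = 21 edges. P[all 21 edges red] = (1/2)^21, and likewise for blue, so P[monochromatic] = 2·(1/2)^21 = 2^{1 − 21} = 1/1048576.
By linearity: E[X] = C(11, 7) · 2^{1 − 21} = 330 · 1/1048576 = 165/524288.
Numerically: E[X] ≈ 0.000.

E[X] = C(11,7)·2^(1−C(7,2)) = 165/524288 ≈ 0.000.


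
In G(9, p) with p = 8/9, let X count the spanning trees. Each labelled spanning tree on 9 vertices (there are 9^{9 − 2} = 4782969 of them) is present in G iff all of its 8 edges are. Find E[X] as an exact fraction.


K_9 has 9^{9 − 2} = 4782969 labelled spanning trees.
For each such spanning tree H, let X_H = 1 if all 8 edges of H are present in G. Then P[X_H = 1] = p^{8} = (8/9)^{8} = 16777216/43046721.
By linearity of expectation: E[X] = Σ_H E[X_H] = 4782969 · p^{8} = 4782969 · 16777216/43046721 = 16777216/9.
Numerically: E[X] ≈ 1.86414e+06.

E[X] = 4782969 · (8/9)^{8} = 16777216/9 ≈ 1.86414e+06.


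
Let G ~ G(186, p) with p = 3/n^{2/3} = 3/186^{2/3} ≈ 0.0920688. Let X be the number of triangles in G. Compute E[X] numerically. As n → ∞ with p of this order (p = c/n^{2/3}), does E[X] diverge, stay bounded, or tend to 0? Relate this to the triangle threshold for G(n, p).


Number of potential triangles: C(186, 3) = 1055240.
Each occurs with probability p³ ≈ (0.0920688)³ ≈ 7.80437045e-04.
By linearity: E[X] = C(186, 3)·p³ ≈ 1055240 · 7.80437045e-04 ≈ 823.548387.
Since α = 2/3 < 1, p = c/n^{2/3} ≫ 1/n is above the triangle threshold p ~ 1/n. Asymptotically E[X] ~ (c³/6)·n^{3(1−α)} = (3³/6)·n^{1} → ∞; triangles are abundant w.h.p.

E[X] ≈ 823.548387; in regime p = Θ(1/n^{2/3}) E[X] diverges (above the triangle threshold p ~ 1/n).


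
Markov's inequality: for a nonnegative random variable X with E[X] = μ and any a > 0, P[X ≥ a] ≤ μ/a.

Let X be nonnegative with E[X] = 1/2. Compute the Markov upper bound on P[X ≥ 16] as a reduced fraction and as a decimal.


μ = E[X] = 1/2, a = 16.
Markov: P[X ≥ 16] ≤ μ/a = (1/2)/16 = 1/32.
Numerically: ≈ 0.031250.
(Since a = 16 > μ = 0.500000, the bound 1/32 is < 1 and informative.)

P[X ≥ 16] ≤ 1/32 ≈ 0.031250.


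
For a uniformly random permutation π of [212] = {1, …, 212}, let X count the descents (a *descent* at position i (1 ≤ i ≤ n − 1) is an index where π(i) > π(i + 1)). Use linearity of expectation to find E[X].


Write X = Σ X_I over i = 1, …, 211, with X_I the indicator of one descent.
There are 211 indicators.
For each fixed i, the pair (π(i), π(i+1)) is a uniformly random ordered pair of distinct values from {1, …, 212}; by symmetry P[π(i) > π(i+1)] = 1/2.
By linearity: E[X] = 211 · (1/2) = (212 − 1) · (1/2) = 211/2 ≈ 105.50000.

E[X] = 211/2 = 105.50000.


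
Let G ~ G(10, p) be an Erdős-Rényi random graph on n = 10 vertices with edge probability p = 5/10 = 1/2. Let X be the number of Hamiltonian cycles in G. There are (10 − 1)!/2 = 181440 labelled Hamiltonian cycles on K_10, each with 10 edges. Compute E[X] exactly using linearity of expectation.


K_10 has (10 − 1)!/2 = 181440 labelled Hamiltonian cycles.
For each such Hamiltonian cycle H, let X_H = 1 if all 10 edges of H are present in G. Then P[X_H = 1] = p^{10} = (1/2)^{10} = 1/1024.
By linearity of expectation: E[X] = Σ_H E[X_H] = 181440 · p^{10} = 181440 · 1/1024 = 2835/16.
Numerically: E[X] ≈ 177.2.

E[X] = 181440 · (1/2)^{10} = 2835/16 ≈ 177.2.


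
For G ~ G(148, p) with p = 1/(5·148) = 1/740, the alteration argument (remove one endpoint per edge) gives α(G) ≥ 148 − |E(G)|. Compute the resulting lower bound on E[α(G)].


E[|E(G)|] = C(148, 2)·p = 10878 · (1/740) = 147/10.
E[α(G)] ≥ n − E[|E(G)|] = 148 − 147/10 = 1333/10.
Numerically: ≈ 133.300.
(This is only a lower bound; the true E[α(G)] may be larger.)

E[α(G)] ≥ 1333/10 ≈ 133.300.


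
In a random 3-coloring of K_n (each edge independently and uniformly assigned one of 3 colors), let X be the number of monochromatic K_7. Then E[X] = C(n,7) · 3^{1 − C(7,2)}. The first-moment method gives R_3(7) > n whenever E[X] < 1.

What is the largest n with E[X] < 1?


We need C(n, 7) · 3^{1 − 21} < 1, i.e. C(n, 7) < 3^{21 − 1} = 3486784401.
Check values of n near the boundary:
  n = 76: C(76, 7) = 2186189400; 2186189400 < 3486784401? YES
  n = 77: C(77, 7) = 2404808340; 2404808340 < 3486784401? YES
  n = 78: C(78, 7) = 2641902120; 2641902120 < 3486784401? YES
  n = 79: C(79, 7) = 2898753715; 2898753715 < 3486784401? YES
  n = 80: C(80, 7) = 3176716400; 3176716400 < 3486784401? YES
  n = 81: C(81, 7) = 3477216600; 3477216600 < 3486784401? YES
  n = 82: C(82, 7) = 3801756816; 3801756816 < 3486784401? NO
  n = 83: C(83, 7) = 4151918628; 4151918628 < 3486784401? NO
  n = 84: C(84, 7) = 4529365776; 4529365776 < 3486784401? NO
The largest n with C(n, 7) < 3486784401 is n = 81 (where E[X] = 42928600/43046721 ≈ 0.9972560). Hence R_3(7) > 81, i.e. R_3(7) ≥ 82.

Largest n = 81; hence R_3(7) > 81.


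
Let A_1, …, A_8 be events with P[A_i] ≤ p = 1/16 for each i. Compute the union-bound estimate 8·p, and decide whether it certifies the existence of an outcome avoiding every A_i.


Union bound: P[∪_{i=1}^{8} A_i] ≤ Σ_i P[A_i] ≤ 8·p = 8·(1/16) = 1/2.
Numerically: 1/2 ≈ 0.500000.
Is 1/2 < 1? YES.
Since P[∪ A_i] ≤ 1/2 < 1, the complement has P[∩ A_i^c] ≥ 1 − 1/2 = 1/2 > 0, so some outcome avoids every A_i.

8·p = 1/2 ≈ 0.500000; existence CERTIFIED by the union bound.


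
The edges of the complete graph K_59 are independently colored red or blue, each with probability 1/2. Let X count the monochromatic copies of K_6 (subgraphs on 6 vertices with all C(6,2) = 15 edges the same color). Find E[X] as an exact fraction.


Let X = Σ_S X_S over the C(59, 6) = 45057474 subsets S of size 6, where X_S = 1 if the K_6 on S is monochromatic.
For a fixed S, the K_6 on S has C(6, 2) = 15 edges. P[all 15 edges red] = (1/2)^15, and likewise for blue, so P[monochromatic] = 2·(1/2)^15 = 2^{1 − 15} = 1/16384.
By linearity: E[X] = C(59, 6) · 2^{1 − 15} = 45057474 · 1/16384 = 22528737/8192.
Numerically: E[X] ≈ 2750.089966.

E[X] = C(59,6)·2^(1−C(6,2)) = 22528737/8192 ≈ 2750.089966.


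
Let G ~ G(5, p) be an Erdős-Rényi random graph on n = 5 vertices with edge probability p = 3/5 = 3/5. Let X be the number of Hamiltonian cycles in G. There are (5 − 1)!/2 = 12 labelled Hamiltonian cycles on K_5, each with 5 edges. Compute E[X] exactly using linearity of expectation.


K_5 has (5 − 1)!/2 = 12 labelled Hamiltonian cycles.
For each such Hamiltonian cycle H, let X_H = 1 if all 5 edges of H are present in G. Then P[X_H = 1] = p^{5} = (3/5)^{5} = 243/3125.
By linearity of expectation: E[X] = Σ_H E[X_H] = 12 · p^{5} = 12 · 243/3125 = 2916/3125.
Numerically: E[X] ≈ 0.93312.

E[X] = 12 · (3/5)^{5} = 2916/3125 ≈ 0.93312.


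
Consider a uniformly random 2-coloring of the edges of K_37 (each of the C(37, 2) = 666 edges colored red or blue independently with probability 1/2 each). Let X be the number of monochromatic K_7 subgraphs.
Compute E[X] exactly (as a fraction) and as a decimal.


Let X = Σ_S X_S over the C(37, 7) = 10295472 subsets S of size 7, where X_S = 1 if the K_7 on S is monochromatic.
For a fixed S, the K_7 on S has C(7, 2) = 21 edges. P[all 21 edges red] = (1/2)^21, and likewise for blue, so P[monochromatic] = 2·(1/2)^21 = 2^{1 − 21} = 1/1048576.
Summing: E[X] = C(37, 7) · 2^{1 − 21} = 10295472 · 1/1048576 = 643467/65536.
Numerically: E[X] ≈ 9.8185.

E[X] = C(37,7)·2^(1−C(7,2)) = 643467/65536 ≈ 9.8185.


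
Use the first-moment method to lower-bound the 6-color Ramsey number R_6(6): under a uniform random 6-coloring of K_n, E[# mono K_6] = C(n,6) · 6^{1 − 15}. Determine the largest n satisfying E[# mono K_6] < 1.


We need C(n, 6) · 6^{1 − 15} < 1, i.e. C(n, 6) < 6^{15 − 1} = 78364164096.
Check values of n near the boundary:
  n = 197: C(197, 6) = 75176946208; 75176946208 < 78364164096? YES
  n = 198: C(198, 6) = 77526225777; 77526225777 < 78364164096? YES
  n = 199: C(199, 6) = 79936367511; 79936367511 < 78364164096? NO
  n = 200: C(200, 6) = 82408626300; 82408626300 < 78364164096? NO
  n = 201: C(201, 6) = 84944276340; 84944276340 < 78364164096? NO
The largest n with C(n, 6) < 78364164096 is n = 198 (where E[X] = 25842075259/26121388032 ≈ 0.989). Hence R_6(6) > 198, i.e. R_6(6) ≥ 199.

Largest n = 198; hence R_6(6) > 198.


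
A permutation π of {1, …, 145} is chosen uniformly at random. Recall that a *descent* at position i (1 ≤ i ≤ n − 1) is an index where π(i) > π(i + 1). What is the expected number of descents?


Write X = Σ X_I over i = 1, …, 144, with X_I the indicator of one descent.
There are 144 indicators.
For each fixed i, the pair (π(i), π(i+1)) is a uniformly random ordered pair of distinct values from {1, …, 145}; by symmetry P[π(i) > π(i+1)] = 1/2.
By linearity: E[X] = 144 · (1/2) = (145 − 1) · (1/2) = 72 ≈ 72.0000.

E[X] = 72 = 72.0000.


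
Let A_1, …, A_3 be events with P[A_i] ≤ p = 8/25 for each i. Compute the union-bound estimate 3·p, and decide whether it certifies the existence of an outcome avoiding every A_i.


Union bound: P[∪_{i=1}^{3} A_i] ≤ Σ_i P[A_i] ≤ 3·p = 3·(8/25) = 24/25.
Numerically: 24/25 ≈ 0.960.
Is 24/25 < 1? YES.
Since P[∪ A_i] ≤ 24/25 < 1, the complement has P[∩ A_i^c] ≥ 1 − 24/25 = 1/25 > 0, so some outcome avoids every A_i.

3·p = 24/25 ≈ 0.960; existence CERTIFIED by the union bound.


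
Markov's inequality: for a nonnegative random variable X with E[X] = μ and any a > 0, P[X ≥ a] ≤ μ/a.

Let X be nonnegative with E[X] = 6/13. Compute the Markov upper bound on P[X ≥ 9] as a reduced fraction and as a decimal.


μ = E[X] = 6/13, a = 9.
Markov: P[X ≥ 9] ≤ μ/a = (6/13)/9 = 2/39.
Numerically: ≈ 0.051282.
(Since a = 9 > μ = 0.461538, the bound 2/39 is < 1 and informative.)

P[X ≥ 9] ≤ 2/39 ≈ 0.051282.


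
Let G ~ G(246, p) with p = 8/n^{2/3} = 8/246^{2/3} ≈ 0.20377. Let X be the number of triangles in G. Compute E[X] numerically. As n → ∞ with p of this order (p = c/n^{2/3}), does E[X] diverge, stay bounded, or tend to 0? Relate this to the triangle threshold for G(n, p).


Number of potential triangles: C(246, 3) = 2450980.
Each occurs with probability p³ ≈ (0.20377)³ ≈ 8.4605724e-03.
By linearity: E[X] = C(246, 3)·p³ ≈ 2450980 · 8.4605724e-03 ≈ 20736.69377.
Since α = 2/3 < 1, p = c/n^{2/3} ≫ 1/n is above the triangle threshold p ~ 1/n. Asymptotically E[X] ~ (c³/6)·n^{3(1−α)} = (8³/6)·n^{1} → ∞; triangles are abundant w.h.p.

E[X] ≈ 20736.69377; in regime p = Θ(1/n^{2/3}) E[X] diverges (above the triangle threshold p ~ 1/n).


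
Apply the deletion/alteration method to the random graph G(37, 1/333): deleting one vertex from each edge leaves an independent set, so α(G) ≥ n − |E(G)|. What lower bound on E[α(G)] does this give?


E[|E(G)|] = C(37, 2)·p = 666 · (1/333) = 2.
E[α(G)] ≥ n − E[|E(G)|] = 37 − 2 = 35.
Numerically: ≈ 35.000.
(This is only a lower bound; the true E[α(G)] may be larger.)

E[α(G)] ≥ 35 ≈ 35.000.


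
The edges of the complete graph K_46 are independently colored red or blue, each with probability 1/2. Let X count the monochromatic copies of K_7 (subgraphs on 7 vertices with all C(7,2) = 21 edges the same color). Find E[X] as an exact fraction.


Let X = Σ_S X_S over the C(46, 7) = 53524680 subsets S of size 7, where X_S = 1 if the K_7 on S is monochromatic.
For a fixed S, the K_7 on S has C(7, 2) = 21 edges. P[all 21 edges red] = (1/2)^21, and likewise for blue, so P[monochromatic] = 2·(1/2)^21 = 2^{1 − 21} = 1/1048576.
Summing: E[X] = C(46, 7) · 2^{1 − 21} = 53524680 · 1/1048576 = 6690585/131072.
Numerically: E[X] ≈ 51.045.

E[X] = C(46,7)·2^(1−C(7,2)) = 6690585/131072 ≈ 51.045.


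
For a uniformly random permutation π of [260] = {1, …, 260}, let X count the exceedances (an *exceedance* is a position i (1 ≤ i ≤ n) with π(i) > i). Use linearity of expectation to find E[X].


Write X = Σ_{i=1}^{260} X_i, where X_i = 1_{π(i) > i}.
For each fixed i, π(i) is uniform over {1, …, 260} (marginal of a uniform permutation), so P[π(i) > i] = (n − i)/n. Summing: Σ_{i=1}^{260} (n − i)/n = (0 + 1 + … + 259)/260 = 260(260 − 1)/(2·260) = (260 − 1)/2.
Hence E[X] = Σ_{i=1}^{260} (260 − i)/260 = 259/2 ≈ 129.500.

E[X] = 259/2 = 129.500.


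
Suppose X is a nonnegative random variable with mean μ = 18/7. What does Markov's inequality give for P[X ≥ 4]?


μ = E[X] = 18/7, a = 4.
Markov: P[X ≥ 4] ≤ μ/a = (18/7)/4 = 9/14.
Numerically: ≈ 0.642857.
(Since a = 4 > μ = 2.571429, the bound 9/14 is < 1 and informative.)

P[X ≥ 4] ≤ 9/14 ≈ 0.642857.


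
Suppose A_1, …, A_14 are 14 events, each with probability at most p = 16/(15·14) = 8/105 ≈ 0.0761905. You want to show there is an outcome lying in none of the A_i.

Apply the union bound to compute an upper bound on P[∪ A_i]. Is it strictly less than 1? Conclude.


Union bound: P[∪_{i=1}^{14} A_i] ≤ Σ_i P[A_i] ≤ 14·p = 14·(8/105) = 16/15.
Numerically: 16/15 ≈ 1.0666667.
Is 16/15 < 1? NO.
Since the bound 16/15 is ≥ 1, the union bound is uninformative here; it does NOT by itself certify existence.

14·p = 16/15 ≈ 1.0666667; existence NOT certified by the union bound.


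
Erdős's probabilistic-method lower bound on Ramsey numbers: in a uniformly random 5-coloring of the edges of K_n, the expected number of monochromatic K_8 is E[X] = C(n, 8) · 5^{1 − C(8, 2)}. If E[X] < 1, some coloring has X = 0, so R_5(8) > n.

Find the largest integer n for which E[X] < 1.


We need C(n, 8) · 5^{1 − 28} < 1, i.e. C(n, 8) < 5^{28 − 1} = 7450580596923828125.
Check values of n near the boundary:
  n = 858: C(858, 8) = 7049584530256467771; 7049584530256467771 < 7450580596923828125? YES
  n = 859: C(859, 8) = 7115855595170747139; 7115855595170747139 < 7450580596923828125? YES
  n = 860: C(860, 8) = 7182671140665308145; 7182671140665308145 < 7450580596923828125? YES
  n = 861: C(861, 8) = 7250034996615275865; 7250034996615275865 < 7450580596923828125? YES
  n = 862: C(862, 8) = 7317951015318931845; 7317951015318931845 < 7450580596923828125? YES
  n = 863: C(863, 8) = 7386423071602617757; 7386423071602617757 < 7450580596923828125? YES
  n = 864: C(864, 8) = 7455455062926006708; 7455455062926006708 < 7450580596923828125? NO
  n = 865: C(865, 8) = 7525050909487743060; 7525050909487743060 < 7450580596923828125? NO
The largest n with C(n, 8) < 7450580596923828125 is n = 863 (where E[X] = 7386423071602617757/7450580596923828125 ≈ 0.991). Hence R_5(8) > 863, i.e. R_5(8) ≥ 864.

Largest n = 863; hence R_5(8) > 863.


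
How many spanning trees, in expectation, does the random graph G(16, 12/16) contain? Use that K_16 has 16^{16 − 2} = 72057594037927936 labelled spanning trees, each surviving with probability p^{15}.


K_16 has 16^{16 − 2} = 72057594037927936 labelled spanning trees.
For each such spanning tree H, let X_H = 1 if all 15 edges of H are present in G. Then P[X_H = 1] = p^{15} = (3/4)^{15} = 14348907/1073741824.
By linearity: E[X] = Σ_H E[X_H] = 72057594037927936 · p^{15} = 72057594037927936 · 14348907/1073741824 = 962938848411648.
Numerically: E[X] ≈ 9.6294e+14.

E[X] = 72057594037927936 · (3/4)^{15} = 962938848411648 ≈ 9.6294e+14.


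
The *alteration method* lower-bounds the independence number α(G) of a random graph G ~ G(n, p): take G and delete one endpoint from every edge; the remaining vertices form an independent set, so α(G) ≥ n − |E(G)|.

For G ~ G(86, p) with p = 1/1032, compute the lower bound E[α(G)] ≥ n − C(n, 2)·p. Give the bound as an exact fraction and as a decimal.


E[|E(G)|] = C(86, 2)·p = 3655 · (1/1032) = 85/24.
E[α(G)] ≥ n − E[|E(G)|] = 86 − 85/24 = 1979/24.
Numerically: ≈ 82.458.
(This is only a lower bound; the true E[α(G)] may be larger.)

E[α(G)] ≥ 1979/24 ≈ 82.458.


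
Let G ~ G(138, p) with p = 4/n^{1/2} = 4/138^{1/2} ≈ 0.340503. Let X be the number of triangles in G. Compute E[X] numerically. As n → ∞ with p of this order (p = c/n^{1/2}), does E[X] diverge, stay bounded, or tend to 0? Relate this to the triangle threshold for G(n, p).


Number of potential triangles: C(138, 3) = 428536.
Each occurs with probability p³ ≈ (0.340503)³ ≈ 3.94785637e-02.
By linearity: E[X] = C(138, 3)·p³ ≈ 428536 · 3.94785637e-02 ≈ 16917.985793.
Since α = 1/2 < 1, p = c/n^{1/2} ≫ 1/n is above the triangle threshold p ~ 1/n. Asymptotically E[X] ~ (c³/6)·n^{3(1−α)} = (4³/6)·n^{1.5} → ∞; triangles are abundant w.h.p.

E[X] ≈ 16917.985793; in regime p = Θ(1/n^{1/2}) E[X] diverges (above the triangle threshold p ~ 1/n).


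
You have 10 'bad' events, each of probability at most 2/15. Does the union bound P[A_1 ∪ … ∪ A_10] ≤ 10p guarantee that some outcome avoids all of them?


Union bound: P[∪_{i=1}^{10} A_i] ≤ Σ_i P[A_i] ≤ 10·p = 10·(2/15) = 4/3.
Numerically: 4/3 ≈ 1.33333.
Is 4/3 < 1? NO.
Since the bound 4/3 is ≥ 1, the union bound is uninformative here; it does NOT by itself certify existence.

10·p = 4/3 ≈ 1.33333; existence NOT certified by the union bound.


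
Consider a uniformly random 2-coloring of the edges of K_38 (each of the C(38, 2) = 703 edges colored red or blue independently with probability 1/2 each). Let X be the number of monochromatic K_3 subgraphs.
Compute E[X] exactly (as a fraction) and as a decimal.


Let X = Σ_S X_S over the C(38, 3) = 8436 subsets S of size 3, where X_S = 1 if the K_3 on S is monochromatic.
For a fixed S, the K_3 on S has C(3, 2) = 3 edges. P[all 3 edges red] = (1/2)^3, and likewise for blue, so P[monochromatic] = 2·(1/2)^3 = 2^{1 − 3} = 1/4.
By linearity: E[X] = C(38, 3) · 2^{1 − 3} = 8436 · 1/4 = 2109.
Numerically: E[X] ≈ 2109.00000.

E[X] = C(38,3)·2^(1−C(3,2)) = 2109 ≈ 2109.00000.


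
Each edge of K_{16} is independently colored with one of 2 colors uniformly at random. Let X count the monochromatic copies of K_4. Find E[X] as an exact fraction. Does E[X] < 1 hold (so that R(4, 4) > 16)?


E[X] = C(16, 4) · 2^{1 − 6} = 1820 · 2^{−5} = 1820/32.
As a reduced fraction: E[X] = 455/8 ≈ 56.875000.
Is E[X] < 1? NO.
Since E[X] ≥ 1, the first-moment bound is inconclusive at n = 16; it does NOT by itself certify R(4, 4) > 16.

E[X] = 455/8 ≈ 56.875000; E[X] ≥ 1; first-moment method inconclusive here.


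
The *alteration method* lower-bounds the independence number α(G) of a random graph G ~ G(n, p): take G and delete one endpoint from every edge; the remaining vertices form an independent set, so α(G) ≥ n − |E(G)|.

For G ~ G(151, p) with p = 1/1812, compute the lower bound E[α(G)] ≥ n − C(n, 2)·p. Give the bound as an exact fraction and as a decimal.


E[|E(G)|] = C(151, 2)·p = 11325 · (1/1812) = 25/4.
E[α(G)] ≥ n − E[|E(G)|] = 151 − 25/4 = 579/4.
Numerically: ≈ 144.750.
(This is only a lower bound; the true E[α(G)] may be larger.)

E[α(G)] ≥ 579/4 ≈ 144.750.


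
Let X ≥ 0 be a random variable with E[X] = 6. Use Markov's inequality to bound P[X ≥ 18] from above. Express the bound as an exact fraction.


μ = E[X] = 6, a = 18.
Markov: P[X ≥ 18] ≤ μ/a = (6)/18 = 1/3.
Numerically: ≈ 0.33333.
(Since a = 18 > μ = 6.00000, the bound 1/3 is < 1 and informative.)

P[X ≥ 18] ≤ 1/3 ≈ 0.33333.


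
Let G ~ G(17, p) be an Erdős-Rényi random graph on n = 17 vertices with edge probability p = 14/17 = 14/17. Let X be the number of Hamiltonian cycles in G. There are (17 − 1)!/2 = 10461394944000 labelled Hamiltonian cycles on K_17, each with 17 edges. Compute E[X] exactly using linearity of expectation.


K_17 has (17 − 1)!/2 = 10461394944000 labelled Hamiltonian cycles.
For each such Hamiltonian cycle H, let X_H = 1 if all 17 edges of H are present in G. Then P[X_H = 1] = p^{17} = (14/17)^{17} = 30491346729331195904/827240261886336764177.
By linearity: E[X] = Σ_H E[X_H] = 10461394944000 · p^{17} = 10461394944000 · 30491346729331195904/827240261886336764177 = 318982020509976309331579109376000/827240261886336764177.
Numerically: E[X] ≈ 3.856e+11.

E[X] = 10461394944000 · (14/17)^{17} = 318982020509976309331579109376000/827240261886336764177 ≈ 3.856e+11.
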